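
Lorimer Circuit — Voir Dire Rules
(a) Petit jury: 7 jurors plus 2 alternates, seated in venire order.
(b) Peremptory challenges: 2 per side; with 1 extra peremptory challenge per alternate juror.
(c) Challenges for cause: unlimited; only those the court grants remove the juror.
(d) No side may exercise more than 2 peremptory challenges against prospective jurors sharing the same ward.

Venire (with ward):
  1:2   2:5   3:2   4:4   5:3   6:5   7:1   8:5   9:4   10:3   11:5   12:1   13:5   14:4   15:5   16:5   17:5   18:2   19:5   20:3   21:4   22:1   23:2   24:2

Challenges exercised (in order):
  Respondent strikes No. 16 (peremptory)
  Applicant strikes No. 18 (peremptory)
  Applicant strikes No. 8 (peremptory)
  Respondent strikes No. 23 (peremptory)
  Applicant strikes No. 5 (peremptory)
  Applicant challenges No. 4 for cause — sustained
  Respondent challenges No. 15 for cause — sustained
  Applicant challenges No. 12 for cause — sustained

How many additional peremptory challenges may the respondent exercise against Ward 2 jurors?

Respondent peremptories so far: #16, #23 — 2 of 4 used, 2 left overall.
Against Ward 2: #23 — 1 used; per-ward cap 2 leaves 1.
Binding limit: min(2, 1) = 1.

1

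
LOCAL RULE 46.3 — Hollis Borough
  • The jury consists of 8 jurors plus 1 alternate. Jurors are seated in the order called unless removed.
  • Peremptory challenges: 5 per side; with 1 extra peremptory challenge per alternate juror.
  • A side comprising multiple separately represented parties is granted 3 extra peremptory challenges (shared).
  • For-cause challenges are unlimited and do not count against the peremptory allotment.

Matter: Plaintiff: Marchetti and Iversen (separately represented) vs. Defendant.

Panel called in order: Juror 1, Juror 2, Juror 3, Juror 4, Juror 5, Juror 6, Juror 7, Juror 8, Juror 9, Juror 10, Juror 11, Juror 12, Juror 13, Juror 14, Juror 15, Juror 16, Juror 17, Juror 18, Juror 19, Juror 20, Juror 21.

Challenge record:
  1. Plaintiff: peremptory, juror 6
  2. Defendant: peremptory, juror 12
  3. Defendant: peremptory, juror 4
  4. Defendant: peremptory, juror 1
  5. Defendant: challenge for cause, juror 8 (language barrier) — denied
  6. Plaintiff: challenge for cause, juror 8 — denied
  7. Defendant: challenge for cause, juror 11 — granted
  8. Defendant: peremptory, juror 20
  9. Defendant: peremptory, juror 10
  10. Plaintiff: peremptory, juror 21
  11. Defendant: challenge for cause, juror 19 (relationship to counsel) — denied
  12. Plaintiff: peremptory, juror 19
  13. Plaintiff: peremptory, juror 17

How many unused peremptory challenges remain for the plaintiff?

5

Plaintiff allotment: 5 base + 1 × 1 alternate + 3 multi-party = 9.
Plaintiff peremptories used: #6, #21, #19, #17 — 4 (the for-cause on #8 doesn't count).
Remaining: 9 − 4 = 5.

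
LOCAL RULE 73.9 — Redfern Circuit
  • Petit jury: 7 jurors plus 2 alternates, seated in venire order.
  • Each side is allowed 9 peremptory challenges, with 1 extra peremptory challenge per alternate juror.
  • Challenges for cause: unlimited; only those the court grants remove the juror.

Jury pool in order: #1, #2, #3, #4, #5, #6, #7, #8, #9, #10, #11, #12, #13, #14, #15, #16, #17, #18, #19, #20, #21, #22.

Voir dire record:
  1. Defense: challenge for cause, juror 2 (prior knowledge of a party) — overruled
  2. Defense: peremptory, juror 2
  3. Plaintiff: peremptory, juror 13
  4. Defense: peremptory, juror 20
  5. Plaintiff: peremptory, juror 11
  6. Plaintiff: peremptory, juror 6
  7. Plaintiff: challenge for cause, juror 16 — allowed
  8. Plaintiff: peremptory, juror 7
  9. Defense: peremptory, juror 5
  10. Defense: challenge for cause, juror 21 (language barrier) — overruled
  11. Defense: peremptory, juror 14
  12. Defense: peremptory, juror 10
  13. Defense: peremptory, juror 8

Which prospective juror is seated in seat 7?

17

Removed: #2, #5, #6, #7, #8, #10, #11, #13, #14, #16, #20. (#21 stays — for-cause denied.)
Seating in order: seats 1–7 → #1, #3, #4, #9, #12, #15, #17; alternates → #18, #19.
So seat 7 is #17.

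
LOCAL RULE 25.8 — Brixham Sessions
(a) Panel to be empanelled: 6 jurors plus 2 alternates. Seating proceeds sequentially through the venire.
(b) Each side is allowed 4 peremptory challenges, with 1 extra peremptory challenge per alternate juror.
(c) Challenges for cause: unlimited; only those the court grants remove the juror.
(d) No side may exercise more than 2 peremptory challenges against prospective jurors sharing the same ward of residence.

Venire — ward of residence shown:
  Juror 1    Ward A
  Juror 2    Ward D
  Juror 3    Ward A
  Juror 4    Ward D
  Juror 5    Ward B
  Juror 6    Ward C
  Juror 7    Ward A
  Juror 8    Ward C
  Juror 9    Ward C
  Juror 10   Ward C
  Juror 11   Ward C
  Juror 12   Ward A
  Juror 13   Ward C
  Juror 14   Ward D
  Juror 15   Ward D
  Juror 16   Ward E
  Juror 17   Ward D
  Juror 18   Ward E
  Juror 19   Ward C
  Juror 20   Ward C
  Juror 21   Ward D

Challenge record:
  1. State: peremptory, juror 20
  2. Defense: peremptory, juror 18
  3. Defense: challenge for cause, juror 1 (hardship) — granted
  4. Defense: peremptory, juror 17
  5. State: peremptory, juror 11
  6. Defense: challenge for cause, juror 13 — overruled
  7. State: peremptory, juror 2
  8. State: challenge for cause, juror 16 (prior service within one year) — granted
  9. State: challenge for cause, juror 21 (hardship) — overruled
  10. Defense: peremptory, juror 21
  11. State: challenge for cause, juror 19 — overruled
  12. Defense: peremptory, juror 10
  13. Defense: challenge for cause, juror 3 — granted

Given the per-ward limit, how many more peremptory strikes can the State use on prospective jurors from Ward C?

0

State peremptories so far: #20, #11, #2 — 3 of 6 used, 3 left overall.
Against Ward C: #20, #11 — 2 used; per-ward cap 2 leaves 0.
Binding limit: min(3, 0) = 0.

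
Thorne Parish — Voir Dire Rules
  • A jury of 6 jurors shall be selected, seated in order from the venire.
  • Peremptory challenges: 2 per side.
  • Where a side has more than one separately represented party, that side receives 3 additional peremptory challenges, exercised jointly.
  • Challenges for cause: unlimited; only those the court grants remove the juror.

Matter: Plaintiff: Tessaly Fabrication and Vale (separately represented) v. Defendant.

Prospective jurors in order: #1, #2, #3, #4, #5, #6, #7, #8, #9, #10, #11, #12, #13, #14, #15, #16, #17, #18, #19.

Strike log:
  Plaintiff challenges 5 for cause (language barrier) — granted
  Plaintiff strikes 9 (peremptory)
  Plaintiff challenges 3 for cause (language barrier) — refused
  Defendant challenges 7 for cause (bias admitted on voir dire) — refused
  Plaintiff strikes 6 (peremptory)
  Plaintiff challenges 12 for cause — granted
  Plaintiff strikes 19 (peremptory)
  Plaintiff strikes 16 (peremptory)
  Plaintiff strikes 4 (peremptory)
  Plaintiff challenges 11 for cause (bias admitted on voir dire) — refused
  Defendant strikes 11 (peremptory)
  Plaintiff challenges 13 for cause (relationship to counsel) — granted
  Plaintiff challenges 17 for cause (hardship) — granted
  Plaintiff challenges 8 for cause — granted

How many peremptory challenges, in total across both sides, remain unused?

1

Plaintiff allotment: 2 base + 3 multi-party = 5. Defendant allotment: 2.
Plaintiff peremptories used: #9, #6, #19, #16, #4 — 5 (for-cause on #5, #3, #12, #11, #13, #17, #8 don't count).
Defendant peremptories used: #11 — 1 (the for-cause on #7 doesn't count).
Remaining: (5 − 5) + (2 − 1) = 1.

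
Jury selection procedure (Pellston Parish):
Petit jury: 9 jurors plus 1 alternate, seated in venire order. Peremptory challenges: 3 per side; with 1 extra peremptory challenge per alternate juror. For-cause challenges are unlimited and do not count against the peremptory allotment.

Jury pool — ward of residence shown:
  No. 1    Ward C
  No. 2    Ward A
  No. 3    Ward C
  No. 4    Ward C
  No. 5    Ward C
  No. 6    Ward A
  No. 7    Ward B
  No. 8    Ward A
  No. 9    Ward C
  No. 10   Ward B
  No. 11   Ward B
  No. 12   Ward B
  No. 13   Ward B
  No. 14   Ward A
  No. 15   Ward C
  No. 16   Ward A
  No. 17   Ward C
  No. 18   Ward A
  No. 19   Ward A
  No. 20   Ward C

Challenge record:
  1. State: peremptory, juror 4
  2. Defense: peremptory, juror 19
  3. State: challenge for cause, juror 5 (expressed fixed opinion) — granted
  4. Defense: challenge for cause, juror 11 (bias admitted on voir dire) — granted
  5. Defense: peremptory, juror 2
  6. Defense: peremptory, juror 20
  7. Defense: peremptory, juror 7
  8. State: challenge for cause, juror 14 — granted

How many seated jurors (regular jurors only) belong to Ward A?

Removed: #2, #4, #5, #7, #11, #14, #19, #20.
Seated jurors 1–9: #1, #3, #6, #8, #9, #10, #12, #13, #15 (alternates #16 not counted).
Of those, in Ward A: #6, #8 → 2.

2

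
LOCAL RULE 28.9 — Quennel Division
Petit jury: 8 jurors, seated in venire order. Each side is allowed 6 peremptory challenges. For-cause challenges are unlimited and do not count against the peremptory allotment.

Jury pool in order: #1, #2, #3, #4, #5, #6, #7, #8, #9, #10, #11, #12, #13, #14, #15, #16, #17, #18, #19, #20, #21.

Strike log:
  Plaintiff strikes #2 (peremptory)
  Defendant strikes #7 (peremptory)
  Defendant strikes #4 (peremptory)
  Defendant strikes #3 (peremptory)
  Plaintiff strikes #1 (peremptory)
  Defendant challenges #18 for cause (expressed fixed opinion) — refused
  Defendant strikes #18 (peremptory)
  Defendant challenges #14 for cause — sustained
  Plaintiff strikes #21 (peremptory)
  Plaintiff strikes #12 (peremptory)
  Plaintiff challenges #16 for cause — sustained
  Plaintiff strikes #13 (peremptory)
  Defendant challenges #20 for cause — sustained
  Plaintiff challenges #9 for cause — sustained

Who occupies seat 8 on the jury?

Removed: #1, #2, #3, #4, #7, #9, #12, #13, #14, #16, #18, #20, #21.
Seating in order: seats 1–8 → #5, #6, #8, #10, #11, #15, #17, #19.
So seat 8 is #19.

19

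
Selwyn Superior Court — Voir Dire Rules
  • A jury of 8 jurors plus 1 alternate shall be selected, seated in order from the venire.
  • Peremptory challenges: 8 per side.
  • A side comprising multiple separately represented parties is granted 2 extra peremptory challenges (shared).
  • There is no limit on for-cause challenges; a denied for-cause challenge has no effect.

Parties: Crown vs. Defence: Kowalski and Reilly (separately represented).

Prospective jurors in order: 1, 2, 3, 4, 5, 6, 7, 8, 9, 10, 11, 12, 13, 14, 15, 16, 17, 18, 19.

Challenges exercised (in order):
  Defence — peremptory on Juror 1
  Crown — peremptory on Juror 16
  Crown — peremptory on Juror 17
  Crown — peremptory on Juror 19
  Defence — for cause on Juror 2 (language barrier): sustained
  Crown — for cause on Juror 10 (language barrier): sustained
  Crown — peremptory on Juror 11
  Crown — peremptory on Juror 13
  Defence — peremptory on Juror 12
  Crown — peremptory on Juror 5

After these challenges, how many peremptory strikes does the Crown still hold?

2

Crown allotment: 8.
Crown peremptories used: #16, #17, #19, #11, #13, #5 — 6 (the for-cause on #10 doesn't count).
Remaining: 8 − 6 = 2.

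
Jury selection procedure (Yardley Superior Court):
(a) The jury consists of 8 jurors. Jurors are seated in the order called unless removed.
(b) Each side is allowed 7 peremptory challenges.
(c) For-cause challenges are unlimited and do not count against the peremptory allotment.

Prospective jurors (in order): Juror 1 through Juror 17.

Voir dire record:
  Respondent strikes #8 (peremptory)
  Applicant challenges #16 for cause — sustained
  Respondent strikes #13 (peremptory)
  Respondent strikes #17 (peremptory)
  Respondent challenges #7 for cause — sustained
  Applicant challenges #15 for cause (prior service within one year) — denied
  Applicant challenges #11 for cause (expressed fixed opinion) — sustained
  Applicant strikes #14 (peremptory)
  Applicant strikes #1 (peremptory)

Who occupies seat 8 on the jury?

Removed: #1, #7, #8, #11, #13, #14, #16, #17. (#15 stays — for-cause denied.)
Filling seats in venire order through position 8: #2, #3, #4, #5, #6, #9, #10, #12.
So seat 8 is #12.

12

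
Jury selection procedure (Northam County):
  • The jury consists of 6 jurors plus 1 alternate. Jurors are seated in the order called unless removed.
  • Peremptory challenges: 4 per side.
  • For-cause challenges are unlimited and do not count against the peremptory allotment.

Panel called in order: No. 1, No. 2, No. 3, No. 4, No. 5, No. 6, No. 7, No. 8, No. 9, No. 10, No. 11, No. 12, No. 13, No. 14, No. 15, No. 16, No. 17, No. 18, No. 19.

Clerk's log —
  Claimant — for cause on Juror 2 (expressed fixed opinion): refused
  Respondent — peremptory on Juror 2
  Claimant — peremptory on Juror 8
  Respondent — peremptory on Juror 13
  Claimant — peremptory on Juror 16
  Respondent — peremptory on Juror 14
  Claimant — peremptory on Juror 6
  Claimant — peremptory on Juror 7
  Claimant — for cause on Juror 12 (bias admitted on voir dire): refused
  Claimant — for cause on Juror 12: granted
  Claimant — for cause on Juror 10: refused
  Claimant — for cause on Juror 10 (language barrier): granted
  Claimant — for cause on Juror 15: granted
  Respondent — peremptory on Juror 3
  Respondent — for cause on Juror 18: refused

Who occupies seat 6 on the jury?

Removed: #2, #3, #6, #7, #8, #10, #12, #13, #14, #15, #16. (#18 stays — for-cause denied.)
Filling seats in venire order through position 6: #1, #4, #5, #9, #11, #17.
So seat 6 is #17.

17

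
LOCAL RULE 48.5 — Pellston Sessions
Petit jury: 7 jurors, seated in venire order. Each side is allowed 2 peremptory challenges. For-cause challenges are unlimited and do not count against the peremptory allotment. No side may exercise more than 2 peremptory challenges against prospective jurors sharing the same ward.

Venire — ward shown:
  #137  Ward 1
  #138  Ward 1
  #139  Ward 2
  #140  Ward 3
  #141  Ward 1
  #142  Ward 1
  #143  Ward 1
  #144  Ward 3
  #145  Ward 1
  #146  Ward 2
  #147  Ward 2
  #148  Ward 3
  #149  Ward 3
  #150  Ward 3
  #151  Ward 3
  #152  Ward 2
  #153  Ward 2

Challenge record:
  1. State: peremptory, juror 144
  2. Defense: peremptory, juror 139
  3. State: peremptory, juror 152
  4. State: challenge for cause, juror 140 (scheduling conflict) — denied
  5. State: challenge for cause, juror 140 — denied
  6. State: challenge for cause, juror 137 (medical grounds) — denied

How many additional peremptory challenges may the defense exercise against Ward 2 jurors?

1

Defense peremptories so far: #139 — 1 of 2 used, 1 left overall.
Against Ward 2: #139 — 1 used; per-ward cap 2 leaves 1.
Binding limit: min(1, 1) = 1.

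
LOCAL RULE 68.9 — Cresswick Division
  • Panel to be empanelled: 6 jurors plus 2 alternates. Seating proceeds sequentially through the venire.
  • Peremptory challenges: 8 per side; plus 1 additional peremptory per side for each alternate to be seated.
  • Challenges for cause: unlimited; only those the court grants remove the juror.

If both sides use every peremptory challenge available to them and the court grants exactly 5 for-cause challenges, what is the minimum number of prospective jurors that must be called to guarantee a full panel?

33

Seats to fill: 6 + 2 alternates = 8.
Peremptories: 8 + 1×2 = 10 per side × 2 sides = 20.
For-cause removals: 5.
Minimum venire: 8 + 20 + 5 = 33.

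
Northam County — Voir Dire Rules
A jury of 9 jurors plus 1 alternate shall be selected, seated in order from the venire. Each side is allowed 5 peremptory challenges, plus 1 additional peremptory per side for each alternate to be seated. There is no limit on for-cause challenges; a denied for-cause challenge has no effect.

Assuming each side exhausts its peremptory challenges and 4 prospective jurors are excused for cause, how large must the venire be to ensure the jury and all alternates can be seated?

Seats to fill: 9 + 1 alternates = 10.
Peremptories: 5 + 1×1 = 6 per side × 2 sides = 12.
For-cause removals: 4.
Minimum venire: 10 + 12 + 4 = 26.

26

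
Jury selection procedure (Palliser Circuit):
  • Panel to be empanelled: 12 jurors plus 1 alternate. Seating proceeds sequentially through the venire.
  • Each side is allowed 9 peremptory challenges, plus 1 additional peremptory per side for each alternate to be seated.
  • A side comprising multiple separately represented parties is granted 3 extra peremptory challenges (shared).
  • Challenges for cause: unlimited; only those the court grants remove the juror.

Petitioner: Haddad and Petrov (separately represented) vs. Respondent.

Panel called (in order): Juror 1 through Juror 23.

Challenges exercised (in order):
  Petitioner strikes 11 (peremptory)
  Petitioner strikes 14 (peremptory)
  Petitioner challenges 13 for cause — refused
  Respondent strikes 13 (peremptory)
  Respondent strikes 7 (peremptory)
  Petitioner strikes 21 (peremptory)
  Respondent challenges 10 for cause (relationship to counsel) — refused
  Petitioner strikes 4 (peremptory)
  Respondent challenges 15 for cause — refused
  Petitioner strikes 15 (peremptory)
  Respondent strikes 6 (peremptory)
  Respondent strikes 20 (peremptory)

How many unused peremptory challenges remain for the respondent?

Respondent allotment: 9 base + 1 × 1 alternate = 10.
Respondent peremptories used: #13, #7, #6, #20 — 4 (for-cause on #10, #15 don't count).
Remaining: 10 − 4 = 6.

6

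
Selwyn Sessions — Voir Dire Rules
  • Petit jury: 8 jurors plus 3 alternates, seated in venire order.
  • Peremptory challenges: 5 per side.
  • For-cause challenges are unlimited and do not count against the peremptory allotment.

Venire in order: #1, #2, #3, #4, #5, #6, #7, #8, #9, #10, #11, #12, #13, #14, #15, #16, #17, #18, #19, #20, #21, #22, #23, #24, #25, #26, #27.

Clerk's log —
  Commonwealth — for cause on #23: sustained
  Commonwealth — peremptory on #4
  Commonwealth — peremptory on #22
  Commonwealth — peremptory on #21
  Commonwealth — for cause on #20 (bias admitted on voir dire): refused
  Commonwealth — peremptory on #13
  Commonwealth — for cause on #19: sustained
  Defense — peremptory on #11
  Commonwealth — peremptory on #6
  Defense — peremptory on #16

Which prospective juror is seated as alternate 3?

Removed: #4, #6, #11, #13, #16, #19, #21, #22, #23. (#20 stays — for-cause denied.)
Seating in order: seats 1–8 → #1, #2, #3, #5, #7, #8, #9, #10; alternates → #12, #14, #15.
So alternate 3 is #15.

15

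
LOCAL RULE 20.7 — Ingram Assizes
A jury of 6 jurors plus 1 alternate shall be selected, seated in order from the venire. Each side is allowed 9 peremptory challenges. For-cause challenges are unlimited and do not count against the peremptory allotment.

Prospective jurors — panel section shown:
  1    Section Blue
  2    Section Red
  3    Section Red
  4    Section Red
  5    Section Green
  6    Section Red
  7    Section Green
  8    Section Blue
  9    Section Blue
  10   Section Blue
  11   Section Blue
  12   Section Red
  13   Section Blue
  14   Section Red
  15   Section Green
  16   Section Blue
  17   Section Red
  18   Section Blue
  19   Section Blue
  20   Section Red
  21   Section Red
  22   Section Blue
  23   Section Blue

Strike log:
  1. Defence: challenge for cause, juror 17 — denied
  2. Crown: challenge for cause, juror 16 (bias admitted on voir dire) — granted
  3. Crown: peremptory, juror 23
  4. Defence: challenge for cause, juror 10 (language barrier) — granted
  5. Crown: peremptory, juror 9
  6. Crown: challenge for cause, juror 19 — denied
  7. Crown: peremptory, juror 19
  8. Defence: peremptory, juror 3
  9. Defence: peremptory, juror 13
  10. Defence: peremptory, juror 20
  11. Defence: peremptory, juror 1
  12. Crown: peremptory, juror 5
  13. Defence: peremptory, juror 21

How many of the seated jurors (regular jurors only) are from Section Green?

1

Removed: #1, #3, #5, #9, #10, #13, #16, #19, #20, #21, #23.
Seated jurors 1–6: #2, #4, #6, #7, #8, #11 (alternates #12 not counted).
Of those, in Section Green: #7 → 1.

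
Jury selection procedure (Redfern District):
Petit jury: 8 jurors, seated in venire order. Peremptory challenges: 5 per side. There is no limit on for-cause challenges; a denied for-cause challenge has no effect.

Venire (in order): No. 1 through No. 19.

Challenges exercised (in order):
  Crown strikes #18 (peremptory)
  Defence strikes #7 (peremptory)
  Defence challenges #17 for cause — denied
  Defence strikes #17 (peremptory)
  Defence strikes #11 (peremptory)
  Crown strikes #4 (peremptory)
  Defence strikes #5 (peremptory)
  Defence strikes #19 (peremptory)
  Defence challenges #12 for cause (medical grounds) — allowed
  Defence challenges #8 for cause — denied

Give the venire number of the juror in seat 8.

Removed: #4, #5, #7, #11, #12, #17, #18, #19. (#8 stays — for-cause denied.)
Seating in order: seats 1–8 → #1, #2, #3, #6, #8, #9, #10, #13.
So seat 8 is #13.

13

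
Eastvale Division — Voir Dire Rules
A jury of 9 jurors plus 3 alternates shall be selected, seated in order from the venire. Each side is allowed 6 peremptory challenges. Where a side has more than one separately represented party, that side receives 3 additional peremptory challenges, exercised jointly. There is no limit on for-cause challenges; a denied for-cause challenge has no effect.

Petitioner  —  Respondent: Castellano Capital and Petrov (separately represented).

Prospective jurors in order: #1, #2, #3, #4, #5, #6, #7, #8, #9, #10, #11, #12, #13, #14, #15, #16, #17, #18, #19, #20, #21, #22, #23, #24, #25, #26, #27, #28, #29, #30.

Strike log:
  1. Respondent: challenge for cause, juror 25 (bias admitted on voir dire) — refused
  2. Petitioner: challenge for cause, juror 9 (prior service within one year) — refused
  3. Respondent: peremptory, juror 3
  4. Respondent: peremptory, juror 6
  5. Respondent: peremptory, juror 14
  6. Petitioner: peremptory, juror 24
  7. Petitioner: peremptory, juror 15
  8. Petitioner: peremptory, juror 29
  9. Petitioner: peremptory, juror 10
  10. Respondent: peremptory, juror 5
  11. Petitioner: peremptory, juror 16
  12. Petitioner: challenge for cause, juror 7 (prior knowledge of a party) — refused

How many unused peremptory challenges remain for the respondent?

5

Respondent allotment: 6 base + 3 multi-party = 9.
Respondent peremptories used: #3, #6, #14, #5 — 4 (the for-cause on #25 doesn't count).
Remaining: 9 − 4 = 5.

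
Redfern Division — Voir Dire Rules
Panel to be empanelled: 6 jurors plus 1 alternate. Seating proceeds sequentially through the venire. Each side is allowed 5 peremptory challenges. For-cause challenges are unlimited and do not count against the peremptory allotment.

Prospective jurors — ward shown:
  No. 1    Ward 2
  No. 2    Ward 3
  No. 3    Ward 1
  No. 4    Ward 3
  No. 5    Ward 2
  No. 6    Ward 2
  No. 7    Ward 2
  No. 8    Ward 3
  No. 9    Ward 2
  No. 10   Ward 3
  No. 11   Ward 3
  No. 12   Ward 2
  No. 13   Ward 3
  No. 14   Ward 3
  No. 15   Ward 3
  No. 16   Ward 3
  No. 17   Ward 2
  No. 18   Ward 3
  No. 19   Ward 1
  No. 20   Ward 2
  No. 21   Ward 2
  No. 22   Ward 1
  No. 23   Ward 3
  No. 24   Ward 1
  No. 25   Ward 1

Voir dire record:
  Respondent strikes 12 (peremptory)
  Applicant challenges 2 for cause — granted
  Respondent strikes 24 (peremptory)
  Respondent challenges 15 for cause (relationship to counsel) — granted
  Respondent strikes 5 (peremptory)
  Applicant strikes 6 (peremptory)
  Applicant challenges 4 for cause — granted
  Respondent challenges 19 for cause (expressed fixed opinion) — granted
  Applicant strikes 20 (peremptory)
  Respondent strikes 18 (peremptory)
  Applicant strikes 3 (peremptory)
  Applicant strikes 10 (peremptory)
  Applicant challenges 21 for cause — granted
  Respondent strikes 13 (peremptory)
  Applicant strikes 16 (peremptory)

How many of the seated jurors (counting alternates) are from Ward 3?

Removed: #2, #3, #4, #5, #6, #10, #12, #13, #15, #16, #18, #19, #20, #21, #24.
Seated (7 incl. alternates): #1, #7, #8, #9, #11, #14, #17.
Of those, in Ward 3: #8, #11, #14 → 3.

3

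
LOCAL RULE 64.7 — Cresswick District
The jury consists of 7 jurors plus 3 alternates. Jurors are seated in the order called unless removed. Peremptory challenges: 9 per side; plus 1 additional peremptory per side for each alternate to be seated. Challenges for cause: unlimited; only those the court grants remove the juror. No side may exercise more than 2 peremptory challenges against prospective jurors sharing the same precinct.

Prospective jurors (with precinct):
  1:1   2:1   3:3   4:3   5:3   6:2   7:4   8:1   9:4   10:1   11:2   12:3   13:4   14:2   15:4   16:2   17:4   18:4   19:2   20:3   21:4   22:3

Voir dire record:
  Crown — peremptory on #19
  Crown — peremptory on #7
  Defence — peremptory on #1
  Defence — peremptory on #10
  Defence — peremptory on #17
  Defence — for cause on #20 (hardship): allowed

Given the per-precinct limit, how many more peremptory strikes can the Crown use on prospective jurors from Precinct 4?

Crown peremptories so far: #19, #7 — 2 of 12 used, 10 left overall.
Against Precinct 4: #7 — 1 used; per-precinct cap 2 leaves 1.
Binding limit: min(10, 1) = 1.

1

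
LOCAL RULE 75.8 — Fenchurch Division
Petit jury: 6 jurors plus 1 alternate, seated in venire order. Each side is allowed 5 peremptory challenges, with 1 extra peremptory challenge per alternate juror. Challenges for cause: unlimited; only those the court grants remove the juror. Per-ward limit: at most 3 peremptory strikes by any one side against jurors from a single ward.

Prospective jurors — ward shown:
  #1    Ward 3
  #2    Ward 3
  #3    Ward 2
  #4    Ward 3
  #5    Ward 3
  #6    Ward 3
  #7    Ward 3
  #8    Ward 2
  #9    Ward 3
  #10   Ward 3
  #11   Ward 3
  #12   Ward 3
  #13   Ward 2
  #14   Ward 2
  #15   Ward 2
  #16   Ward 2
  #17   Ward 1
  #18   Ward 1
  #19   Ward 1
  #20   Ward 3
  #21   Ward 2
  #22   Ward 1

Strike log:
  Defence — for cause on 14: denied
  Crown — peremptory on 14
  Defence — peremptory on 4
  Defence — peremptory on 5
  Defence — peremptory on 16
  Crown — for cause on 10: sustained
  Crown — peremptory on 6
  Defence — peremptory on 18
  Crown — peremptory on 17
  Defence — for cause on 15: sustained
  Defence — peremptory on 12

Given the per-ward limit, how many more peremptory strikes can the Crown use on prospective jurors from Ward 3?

Crown peremptories so far: #14, #6, #17 — 3 of 6 used, 3 left overall.
Against Ward 3: #6 — 1 used; per-ward cap 3 leaves 2.
Binding limit: min(3, 2) = 2.

2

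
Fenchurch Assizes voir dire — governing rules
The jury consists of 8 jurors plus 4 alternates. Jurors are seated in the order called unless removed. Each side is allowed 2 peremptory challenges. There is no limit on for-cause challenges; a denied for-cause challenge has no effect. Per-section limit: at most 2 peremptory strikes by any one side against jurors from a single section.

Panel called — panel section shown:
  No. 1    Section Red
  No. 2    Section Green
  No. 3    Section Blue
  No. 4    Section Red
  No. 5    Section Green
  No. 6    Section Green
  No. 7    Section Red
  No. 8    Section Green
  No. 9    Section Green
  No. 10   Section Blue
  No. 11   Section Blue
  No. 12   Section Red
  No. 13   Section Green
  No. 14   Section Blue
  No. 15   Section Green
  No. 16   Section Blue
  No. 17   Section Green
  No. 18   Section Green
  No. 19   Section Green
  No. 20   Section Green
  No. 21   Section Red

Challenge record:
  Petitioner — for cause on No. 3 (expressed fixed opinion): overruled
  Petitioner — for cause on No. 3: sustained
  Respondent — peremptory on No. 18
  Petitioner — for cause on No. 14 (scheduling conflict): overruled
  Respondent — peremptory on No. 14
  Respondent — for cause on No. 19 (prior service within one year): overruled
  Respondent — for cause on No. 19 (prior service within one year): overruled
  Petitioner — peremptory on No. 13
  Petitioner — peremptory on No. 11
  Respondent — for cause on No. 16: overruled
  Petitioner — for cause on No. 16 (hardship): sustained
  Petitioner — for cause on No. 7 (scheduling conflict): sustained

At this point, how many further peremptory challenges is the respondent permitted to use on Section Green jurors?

0

Respondent peremptories so far: #18, #14 — 2 of 2 used, 0 left overall.
Against Section Green: #18 — 1 used; per-section cap 2 leaves 1.
Binding limit: min(0, 1) = 0.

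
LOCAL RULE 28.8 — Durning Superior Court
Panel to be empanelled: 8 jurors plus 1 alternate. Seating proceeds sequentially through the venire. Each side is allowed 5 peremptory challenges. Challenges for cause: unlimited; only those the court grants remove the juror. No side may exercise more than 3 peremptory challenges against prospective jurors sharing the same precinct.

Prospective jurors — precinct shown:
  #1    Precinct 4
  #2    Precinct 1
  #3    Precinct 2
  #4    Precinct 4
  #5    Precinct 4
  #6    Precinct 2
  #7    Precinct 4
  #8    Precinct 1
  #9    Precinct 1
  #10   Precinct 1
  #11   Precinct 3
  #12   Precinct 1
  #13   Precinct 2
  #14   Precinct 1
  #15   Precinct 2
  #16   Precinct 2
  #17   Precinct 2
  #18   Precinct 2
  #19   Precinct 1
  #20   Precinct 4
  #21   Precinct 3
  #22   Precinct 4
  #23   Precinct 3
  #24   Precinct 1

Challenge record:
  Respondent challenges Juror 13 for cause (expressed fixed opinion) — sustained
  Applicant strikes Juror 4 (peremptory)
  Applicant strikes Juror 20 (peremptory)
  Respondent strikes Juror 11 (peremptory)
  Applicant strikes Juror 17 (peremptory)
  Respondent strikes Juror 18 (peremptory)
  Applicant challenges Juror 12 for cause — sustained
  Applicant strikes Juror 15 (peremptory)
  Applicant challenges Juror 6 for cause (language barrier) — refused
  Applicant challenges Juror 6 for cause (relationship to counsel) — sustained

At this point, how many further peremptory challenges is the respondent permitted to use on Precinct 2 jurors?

2

Respondent peremptories so far: #11, #18 — 2 of 5 used, 3 left overall.
Against Precinct 2: #18 — 1 used; per-precinct cap 3 leaves 2.
Binding limit: min(3, 2) = 2.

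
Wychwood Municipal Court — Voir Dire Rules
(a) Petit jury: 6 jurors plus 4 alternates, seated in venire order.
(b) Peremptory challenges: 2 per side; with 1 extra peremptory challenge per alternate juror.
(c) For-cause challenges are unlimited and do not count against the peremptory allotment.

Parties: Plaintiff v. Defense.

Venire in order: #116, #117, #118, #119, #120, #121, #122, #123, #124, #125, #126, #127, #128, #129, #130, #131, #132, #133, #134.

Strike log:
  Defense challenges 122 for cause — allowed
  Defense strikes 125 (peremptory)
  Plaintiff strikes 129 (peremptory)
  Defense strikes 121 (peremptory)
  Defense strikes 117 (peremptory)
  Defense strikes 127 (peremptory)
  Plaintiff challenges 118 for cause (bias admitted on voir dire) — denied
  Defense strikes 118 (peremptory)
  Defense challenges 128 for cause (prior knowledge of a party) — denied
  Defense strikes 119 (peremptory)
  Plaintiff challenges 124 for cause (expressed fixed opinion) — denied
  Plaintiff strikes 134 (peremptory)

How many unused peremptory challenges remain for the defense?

0

Defense allotment: 2 base + 1 × 4 alternates = 6.
Defense peremptories used: #125, #121, #117, #127, #118, #119 — 6 (for-cause on #122, #128 don't count).
Remaining: 6 − 6 = 0.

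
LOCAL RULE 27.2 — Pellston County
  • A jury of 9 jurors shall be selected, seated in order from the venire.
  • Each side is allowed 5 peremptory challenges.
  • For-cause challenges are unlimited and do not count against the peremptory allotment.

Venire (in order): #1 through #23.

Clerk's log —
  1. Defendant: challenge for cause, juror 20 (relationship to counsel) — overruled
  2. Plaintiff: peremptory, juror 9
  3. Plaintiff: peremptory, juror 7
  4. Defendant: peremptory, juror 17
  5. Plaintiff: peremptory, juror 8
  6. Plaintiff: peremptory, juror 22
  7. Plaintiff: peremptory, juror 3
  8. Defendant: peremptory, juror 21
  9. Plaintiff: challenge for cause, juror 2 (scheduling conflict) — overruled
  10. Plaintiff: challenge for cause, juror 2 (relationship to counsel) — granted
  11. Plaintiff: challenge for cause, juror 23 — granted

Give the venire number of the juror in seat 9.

Removed: #2, #3, #7, #8, #9, #17, #21, #22, #23. (#20 stays — for-cause denied.)
Seating in order: seats 1–9 → #1, #4, #5, #6, #10, #11, #12, #13, #14.
So seat 9 is #14.

14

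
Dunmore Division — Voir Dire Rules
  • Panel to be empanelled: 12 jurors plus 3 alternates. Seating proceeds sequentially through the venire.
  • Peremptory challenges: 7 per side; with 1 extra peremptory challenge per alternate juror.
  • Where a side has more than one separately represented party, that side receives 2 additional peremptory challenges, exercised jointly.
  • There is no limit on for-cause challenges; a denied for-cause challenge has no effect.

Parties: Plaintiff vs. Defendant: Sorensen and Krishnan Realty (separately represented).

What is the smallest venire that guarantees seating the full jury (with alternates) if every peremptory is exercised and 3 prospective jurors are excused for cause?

40

Seats to fill: 12 + 3 alternates = 15.
Peremptories — Plaintiff: 7 + 1×3 = 10; Defendant: 7 + 1×3 + 2 = 12; total 22.
For-cause removals: 3.
Minimum venire: 15 + 22 + 3 = 40.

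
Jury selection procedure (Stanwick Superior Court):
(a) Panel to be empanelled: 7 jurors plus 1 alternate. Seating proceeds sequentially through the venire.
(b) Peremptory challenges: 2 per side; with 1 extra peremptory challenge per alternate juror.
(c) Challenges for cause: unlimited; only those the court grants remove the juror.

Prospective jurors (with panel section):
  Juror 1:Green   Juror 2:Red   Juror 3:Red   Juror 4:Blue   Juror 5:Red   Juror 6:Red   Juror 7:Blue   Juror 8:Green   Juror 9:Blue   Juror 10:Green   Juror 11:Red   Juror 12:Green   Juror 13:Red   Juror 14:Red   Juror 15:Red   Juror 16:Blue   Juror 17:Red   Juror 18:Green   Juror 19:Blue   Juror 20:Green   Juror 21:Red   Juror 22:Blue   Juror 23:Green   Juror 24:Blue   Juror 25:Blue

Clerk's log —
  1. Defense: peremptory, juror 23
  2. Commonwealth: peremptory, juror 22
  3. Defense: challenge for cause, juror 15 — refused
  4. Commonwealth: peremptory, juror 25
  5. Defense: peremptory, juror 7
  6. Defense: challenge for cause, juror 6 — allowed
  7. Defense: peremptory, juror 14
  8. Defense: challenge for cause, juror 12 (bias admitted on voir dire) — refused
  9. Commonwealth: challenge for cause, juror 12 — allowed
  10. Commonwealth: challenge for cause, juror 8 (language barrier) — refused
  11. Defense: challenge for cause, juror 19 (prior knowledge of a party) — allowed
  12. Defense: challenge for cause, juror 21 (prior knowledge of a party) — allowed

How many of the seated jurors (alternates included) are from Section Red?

3

Removed: #6, #7, #12, #14, #19, #21, #22, #23, #25.
Seated (8 incl. alternates): #1, #2, #3, #4, #5, #8, #9, #10.
Of those, in Section Red: #2, #3, #5 → 3.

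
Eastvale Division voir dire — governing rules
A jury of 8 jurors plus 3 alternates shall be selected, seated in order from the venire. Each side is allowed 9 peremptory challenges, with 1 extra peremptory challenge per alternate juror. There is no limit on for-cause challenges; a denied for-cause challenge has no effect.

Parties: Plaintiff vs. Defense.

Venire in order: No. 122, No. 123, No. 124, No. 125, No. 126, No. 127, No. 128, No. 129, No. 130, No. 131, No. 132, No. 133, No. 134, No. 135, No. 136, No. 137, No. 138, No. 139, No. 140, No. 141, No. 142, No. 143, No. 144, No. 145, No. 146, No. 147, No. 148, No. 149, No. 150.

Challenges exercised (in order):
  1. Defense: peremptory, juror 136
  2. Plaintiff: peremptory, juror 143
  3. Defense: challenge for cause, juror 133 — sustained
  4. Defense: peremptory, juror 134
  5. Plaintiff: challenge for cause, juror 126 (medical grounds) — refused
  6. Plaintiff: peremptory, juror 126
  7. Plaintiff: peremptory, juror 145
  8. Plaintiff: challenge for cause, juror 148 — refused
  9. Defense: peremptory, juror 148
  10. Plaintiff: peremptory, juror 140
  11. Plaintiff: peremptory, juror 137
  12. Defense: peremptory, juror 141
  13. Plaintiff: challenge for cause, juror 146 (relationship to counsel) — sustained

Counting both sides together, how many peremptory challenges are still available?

Plaintiff allotment: 9 base + 1 × 3 alternates = 12. Defense allotment: 9 base + 1 × 3 alternates = 12.
Plaintiff peremptories used: #143, #126, #145, #140, #137 — 5 (for-cause on #126, #148, #146 don't count).
Defense peremptories used: #136, #134, #148, #141 — 4 (the for-cause on #133 doesn't count).
Remaining: (12 − 5) + (12 − 4) = 15.

15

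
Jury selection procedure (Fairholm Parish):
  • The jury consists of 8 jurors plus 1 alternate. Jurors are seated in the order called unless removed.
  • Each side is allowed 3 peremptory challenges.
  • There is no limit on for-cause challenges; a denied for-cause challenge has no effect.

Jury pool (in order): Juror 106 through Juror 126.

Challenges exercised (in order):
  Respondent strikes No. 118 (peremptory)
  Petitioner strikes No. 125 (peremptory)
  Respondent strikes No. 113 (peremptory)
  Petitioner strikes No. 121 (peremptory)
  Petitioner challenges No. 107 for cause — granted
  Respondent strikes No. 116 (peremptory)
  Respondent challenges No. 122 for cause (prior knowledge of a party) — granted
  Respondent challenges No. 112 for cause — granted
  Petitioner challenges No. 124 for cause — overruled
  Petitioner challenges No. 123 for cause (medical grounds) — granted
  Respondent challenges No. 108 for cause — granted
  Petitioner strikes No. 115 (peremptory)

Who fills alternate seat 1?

Removed: #107, #108, #112, #113, #115, #116, #118, #121, #122, #123, #125. (#124 stays — for-cause denied.)
Filling seats in venire order through position 9: #106, #109, #110, #111, #114, #117, #119, #120, #124.
So alternate 1 is #124.

124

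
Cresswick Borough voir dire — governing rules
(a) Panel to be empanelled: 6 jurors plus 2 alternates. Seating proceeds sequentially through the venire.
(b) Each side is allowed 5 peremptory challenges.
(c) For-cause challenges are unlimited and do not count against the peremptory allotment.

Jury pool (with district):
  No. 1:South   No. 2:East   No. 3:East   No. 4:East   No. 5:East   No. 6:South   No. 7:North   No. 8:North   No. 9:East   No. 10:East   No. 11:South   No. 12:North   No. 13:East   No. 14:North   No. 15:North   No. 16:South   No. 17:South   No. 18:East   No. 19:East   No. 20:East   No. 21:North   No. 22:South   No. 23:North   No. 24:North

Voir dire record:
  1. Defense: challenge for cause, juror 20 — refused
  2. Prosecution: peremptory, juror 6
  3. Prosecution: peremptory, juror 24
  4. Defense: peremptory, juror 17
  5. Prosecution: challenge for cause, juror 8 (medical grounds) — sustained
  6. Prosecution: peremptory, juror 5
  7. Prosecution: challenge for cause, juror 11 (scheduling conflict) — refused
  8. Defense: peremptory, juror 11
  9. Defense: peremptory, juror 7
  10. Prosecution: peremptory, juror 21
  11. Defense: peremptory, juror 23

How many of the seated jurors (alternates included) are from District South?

1

Removed: #5, #6, #7, #8, #11, #17, #21, #23, #24.
Seated (8 incl. alternates): #1, #2, #3, #4, #9, #10, #12, #13.
Of those, in District South: #1 → 1.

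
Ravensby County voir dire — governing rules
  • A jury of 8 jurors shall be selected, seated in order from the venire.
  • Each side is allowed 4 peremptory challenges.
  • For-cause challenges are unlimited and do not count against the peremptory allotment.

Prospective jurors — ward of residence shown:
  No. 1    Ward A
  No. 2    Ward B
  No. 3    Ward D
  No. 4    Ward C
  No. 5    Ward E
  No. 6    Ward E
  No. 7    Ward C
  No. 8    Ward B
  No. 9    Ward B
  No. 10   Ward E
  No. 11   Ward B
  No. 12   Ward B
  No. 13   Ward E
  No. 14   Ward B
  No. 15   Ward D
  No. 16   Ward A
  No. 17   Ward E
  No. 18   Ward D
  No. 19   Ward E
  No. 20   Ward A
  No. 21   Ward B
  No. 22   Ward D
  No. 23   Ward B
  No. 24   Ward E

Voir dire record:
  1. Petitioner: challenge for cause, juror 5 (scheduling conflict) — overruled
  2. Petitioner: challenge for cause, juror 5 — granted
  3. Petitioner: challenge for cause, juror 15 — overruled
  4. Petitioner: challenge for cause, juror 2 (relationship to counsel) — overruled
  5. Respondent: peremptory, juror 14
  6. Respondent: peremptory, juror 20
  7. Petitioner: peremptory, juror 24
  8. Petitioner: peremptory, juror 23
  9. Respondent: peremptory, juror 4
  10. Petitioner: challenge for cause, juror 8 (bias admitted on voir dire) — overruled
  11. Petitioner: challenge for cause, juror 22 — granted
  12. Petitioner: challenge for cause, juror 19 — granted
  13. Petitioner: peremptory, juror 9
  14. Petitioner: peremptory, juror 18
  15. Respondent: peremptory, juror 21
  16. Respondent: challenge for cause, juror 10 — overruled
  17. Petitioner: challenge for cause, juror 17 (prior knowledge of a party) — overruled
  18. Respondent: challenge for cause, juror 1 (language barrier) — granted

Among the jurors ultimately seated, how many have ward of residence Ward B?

4

Removed: #1, #4, #5, #9, #14, #18, #19, #20, #21, #22, #23, #24.
Seated jurors 1–8: #2, #3, #6, #7, #8, #10, #11, #12.
Of those, in Ward B: #2, #8, #11, #12 → 4.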